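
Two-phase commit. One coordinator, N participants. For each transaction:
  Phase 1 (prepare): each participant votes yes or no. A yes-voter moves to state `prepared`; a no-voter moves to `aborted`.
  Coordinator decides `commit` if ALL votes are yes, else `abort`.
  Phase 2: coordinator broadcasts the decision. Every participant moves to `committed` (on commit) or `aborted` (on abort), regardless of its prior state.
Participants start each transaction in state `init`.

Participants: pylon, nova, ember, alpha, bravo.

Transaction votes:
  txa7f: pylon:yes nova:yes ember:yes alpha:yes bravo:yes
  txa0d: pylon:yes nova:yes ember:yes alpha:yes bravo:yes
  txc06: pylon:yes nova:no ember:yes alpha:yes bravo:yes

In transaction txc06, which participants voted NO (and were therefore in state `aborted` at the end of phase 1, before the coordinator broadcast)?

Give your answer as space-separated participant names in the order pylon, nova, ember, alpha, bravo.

Answer: nova

Derivation:
Txn txc06 phase 1: pylon yes -> prepared; nova no -> aborted; ember yes -> prepared; alpha yes -> prepared; bravo yes -> prepared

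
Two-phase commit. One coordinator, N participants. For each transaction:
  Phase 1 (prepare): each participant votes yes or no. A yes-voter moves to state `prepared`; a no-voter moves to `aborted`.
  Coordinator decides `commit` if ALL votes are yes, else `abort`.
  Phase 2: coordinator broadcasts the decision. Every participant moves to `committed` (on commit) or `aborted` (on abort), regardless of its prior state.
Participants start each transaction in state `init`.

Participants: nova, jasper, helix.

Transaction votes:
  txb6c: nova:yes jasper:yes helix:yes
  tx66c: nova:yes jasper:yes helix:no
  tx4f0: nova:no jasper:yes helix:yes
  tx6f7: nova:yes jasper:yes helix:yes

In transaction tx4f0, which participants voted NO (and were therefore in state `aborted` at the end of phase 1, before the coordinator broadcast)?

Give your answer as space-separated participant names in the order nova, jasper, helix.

Txn tx4f0 phase 1: nova no -> aborted; jasper yes -> prepared; helix yes -> prepared

Answer: nova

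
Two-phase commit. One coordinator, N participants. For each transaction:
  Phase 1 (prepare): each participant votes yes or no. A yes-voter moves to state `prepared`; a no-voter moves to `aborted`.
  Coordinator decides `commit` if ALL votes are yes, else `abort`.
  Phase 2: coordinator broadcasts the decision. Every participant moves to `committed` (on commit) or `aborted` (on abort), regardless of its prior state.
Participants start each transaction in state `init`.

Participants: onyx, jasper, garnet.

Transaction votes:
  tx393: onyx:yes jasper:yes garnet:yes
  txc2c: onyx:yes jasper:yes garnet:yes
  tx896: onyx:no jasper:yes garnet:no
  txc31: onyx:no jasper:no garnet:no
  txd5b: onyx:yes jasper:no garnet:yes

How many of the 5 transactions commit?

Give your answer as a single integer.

tx393: all yes -> commit (commits=1)
txc2c: all yes -> commit (commits=2)
tx896: no from onyx, garnet -> abort (commits=2)
txc31: no from onyx, jasper, garnet -> abort (commits=2)
txd5b: no from jasper -> abort (commits=2)

Answer: 2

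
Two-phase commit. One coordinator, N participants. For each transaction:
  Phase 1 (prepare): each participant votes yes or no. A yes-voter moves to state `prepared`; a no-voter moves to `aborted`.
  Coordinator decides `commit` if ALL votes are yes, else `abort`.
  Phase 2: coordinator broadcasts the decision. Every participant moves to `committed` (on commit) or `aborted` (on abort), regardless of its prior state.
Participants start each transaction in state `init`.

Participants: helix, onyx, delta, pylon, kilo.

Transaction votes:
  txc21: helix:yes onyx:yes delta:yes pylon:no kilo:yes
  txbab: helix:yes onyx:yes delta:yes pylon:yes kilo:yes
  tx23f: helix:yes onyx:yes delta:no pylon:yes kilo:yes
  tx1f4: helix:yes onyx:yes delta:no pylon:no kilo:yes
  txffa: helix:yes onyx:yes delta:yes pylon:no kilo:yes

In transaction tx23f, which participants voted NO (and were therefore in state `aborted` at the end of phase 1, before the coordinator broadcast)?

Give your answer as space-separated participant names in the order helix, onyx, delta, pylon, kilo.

Txn tx23f phase 1: helix yes -> prepared; onyx yes -> prepared; delta no -> aborted; pylon yes -> prepared; kilo yes -> prepared

Answer: delta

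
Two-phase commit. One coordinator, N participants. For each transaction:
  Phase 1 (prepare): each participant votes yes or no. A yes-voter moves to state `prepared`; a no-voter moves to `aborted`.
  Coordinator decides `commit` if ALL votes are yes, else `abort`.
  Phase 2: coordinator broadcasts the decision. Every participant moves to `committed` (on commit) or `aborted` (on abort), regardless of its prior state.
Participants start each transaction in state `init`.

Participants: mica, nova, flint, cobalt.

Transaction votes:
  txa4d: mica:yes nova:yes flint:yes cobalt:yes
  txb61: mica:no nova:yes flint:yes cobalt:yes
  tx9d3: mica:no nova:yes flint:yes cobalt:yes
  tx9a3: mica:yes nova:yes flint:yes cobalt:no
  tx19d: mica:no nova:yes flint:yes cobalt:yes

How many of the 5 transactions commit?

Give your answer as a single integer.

Answer: 1

Derivation:
txa4d: all yes -> commit (commits=1)
txb61: no from mica -> abort (commits=1)
tx9d3: no from mica -> abort (commits=1)
tx9a3: no from cobalt -> abort (commits=1)
tx19d: no from mica -> abort (commits=1)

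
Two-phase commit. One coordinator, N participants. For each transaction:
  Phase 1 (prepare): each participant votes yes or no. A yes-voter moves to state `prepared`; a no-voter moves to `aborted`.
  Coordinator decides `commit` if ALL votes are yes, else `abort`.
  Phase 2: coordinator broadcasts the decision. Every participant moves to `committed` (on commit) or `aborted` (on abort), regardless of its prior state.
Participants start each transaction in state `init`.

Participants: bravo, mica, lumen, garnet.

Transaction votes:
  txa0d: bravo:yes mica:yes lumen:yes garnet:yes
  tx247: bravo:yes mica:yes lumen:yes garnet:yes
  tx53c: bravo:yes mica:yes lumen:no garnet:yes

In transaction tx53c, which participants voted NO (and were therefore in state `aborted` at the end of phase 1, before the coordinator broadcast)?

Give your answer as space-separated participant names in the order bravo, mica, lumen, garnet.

Answer: lumen

Derivation:
Txn tx53c phase 1: bravo yes -> prepared; mica yes -> prepared; lumen no -> aborted; garnet yes -> prepared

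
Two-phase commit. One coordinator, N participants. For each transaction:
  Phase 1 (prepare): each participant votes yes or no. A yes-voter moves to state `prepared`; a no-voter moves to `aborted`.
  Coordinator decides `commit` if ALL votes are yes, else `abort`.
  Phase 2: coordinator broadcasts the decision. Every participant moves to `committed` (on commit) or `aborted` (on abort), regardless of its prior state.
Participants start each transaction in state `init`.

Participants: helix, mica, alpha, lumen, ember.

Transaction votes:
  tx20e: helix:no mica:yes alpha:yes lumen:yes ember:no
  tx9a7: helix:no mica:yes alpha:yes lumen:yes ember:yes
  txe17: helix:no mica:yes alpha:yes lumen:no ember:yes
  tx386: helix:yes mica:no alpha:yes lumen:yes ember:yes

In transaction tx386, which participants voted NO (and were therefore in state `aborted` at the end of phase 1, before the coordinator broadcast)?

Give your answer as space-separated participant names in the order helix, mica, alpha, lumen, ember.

Txn tx386 phase 1: helix yes -> prepared; mica no -> aborted; alpha yes -> prepared; lumen yes -> prepared; ember yes -> prepared

Answer: mica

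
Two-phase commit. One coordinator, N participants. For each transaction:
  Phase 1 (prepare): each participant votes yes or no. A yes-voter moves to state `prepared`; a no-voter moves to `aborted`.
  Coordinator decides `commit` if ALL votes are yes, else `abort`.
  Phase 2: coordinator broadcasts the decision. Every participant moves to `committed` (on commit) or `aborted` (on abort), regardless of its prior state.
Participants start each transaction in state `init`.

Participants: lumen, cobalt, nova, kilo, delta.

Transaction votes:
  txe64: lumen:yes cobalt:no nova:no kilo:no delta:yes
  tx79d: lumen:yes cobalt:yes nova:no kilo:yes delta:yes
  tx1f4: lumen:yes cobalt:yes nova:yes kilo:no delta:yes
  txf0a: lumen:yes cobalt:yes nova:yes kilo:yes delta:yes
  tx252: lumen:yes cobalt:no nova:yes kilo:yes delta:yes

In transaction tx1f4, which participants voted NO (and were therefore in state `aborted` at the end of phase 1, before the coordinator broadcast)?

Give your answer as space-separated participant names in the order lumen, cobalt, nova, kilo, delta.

Txn tx1f4 phase 1: lumen yes -> prepared; cobalt yes -> prepared; nova yes -> prepared; kilo no -> aborted; delta yes -> prepared

Answer: kilo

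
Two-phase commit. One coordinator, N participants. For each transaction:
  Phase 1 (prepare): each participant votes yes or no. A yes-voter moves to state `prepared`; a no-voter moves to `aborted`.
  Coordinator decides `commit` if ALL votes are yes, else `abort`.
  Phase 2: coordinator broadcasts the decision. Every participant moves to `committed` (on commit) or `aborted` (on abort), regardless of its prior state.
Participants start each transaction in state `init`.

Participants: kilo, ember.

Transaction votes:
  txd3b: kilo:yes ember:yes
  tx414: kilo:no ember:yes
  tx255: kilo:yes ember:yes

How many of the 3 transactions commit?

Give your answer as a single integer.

Answer: 2

Derivation:
txd3b: all yes -> commit (commits=1)
tx414: no from kilo -> abort (commits=1)
tx255: all yes -> commit (commits=2)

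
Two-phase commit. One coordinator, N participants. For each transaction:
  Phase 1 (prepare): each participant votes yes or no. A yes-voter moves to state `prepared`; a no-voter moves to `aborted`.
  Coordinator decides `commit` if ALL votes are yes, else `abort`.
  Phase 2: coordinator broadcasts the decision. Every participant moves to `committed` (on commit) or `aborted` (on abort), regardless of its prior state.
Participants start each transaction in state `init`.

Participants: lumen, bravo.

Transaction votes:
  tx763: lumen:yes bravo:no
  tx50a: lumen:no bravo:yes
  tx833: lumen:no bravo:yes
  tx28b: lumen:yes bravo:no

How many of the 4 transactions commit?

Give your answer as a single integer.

tx763: no from bravo -> abort (commits=0)
tx50a: no from lumen -> abort (commits=0)
tx833: no from lumen -> abort (commits=0)
tx28b: no from bravo -> abort (commits=0)

Answer: 0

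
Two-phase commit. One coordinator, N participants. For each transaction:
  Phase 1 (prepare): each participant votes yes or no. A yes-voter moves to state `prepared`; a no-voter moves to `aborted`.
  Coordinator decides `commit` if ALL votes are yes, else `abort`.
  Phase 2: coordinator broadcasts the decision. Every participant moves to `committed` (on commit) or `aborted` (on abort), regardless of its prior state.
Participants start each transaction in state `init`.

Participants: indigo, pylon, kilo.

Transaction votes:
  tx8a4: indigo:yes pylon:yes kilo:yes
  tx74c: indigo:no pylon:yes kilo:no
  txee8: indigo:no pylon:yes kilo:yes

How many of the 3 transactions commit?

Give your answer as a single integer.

tx8a4: all yes -> commit (commits=1)
tx74c: no from indigo, kilo -> abort (commits=1)
txee8: no from indigo -> abort (commits=1)

Answer: 1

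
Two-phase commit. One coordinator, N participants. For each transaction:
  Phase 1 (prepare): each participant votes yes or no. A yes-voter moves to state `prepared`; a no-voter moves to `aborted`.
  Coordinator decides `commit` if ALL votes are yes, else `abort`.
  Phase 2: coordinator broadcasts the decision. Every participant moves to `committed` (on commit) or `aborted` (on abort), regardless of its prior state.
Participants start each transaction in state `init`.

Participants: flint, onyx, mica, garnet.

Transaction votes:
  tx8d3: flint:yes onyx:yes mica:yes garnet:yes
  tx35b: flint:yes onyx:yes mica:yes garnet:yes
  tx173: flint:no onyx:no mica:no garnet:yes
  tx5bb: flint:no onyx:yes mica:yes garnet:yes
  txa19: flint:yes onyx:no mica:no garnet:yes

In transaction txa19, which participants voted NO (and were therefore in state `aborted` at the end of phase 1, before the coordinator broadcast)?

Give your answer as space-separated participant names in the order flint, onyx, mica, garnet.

Txn txa19 phase 1: flint yes -> prepared; onyx no -> aborted; mica no -> aborted; garnet yes -> prepared

Answer: onyx mica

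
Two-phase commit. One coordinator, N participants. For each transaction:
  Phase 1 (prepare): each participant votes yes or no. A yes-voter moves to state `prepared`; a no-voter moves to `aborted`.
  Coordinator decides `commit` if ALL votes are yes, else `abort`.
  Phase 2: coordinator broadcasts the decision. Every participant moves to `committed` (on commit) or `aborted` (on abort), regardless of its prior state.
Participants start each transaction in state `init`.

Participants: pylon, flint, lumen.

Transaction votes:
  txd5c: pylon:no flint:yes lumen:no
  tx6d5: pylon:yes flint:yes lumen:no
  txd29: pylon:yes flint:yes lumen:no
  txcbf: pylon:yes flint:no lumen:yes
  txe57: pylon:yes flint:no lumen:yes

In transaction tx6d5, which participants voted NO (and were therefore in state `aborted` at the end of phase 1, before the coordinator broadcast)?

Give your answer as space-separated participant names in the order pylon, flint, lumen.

Txn tx6d5 phase 1: pylon yes -> prepared; flint yes -> prepared; lumen no -> aborted

Answer: lumen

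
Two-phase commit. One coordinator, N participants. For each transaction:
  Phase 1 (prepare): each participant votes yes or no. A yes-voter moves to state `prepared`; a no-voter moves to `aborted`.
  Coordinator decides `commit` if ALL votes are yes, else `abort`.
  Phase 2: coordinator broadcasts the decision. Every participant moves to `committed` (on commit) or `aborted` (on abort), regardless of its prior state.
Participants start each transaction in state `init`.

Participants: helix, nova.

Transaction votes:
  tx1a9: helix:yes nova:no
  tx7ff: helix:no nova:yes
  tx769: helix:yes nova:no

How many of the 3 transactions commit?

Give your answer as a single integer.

Answer: 0

Derivation:
tx1a9: no from nova -> abort (commits=0)
tx7ff: no from helix -> abort (commits=0)
tx769: no from nova -> abort (commits=0)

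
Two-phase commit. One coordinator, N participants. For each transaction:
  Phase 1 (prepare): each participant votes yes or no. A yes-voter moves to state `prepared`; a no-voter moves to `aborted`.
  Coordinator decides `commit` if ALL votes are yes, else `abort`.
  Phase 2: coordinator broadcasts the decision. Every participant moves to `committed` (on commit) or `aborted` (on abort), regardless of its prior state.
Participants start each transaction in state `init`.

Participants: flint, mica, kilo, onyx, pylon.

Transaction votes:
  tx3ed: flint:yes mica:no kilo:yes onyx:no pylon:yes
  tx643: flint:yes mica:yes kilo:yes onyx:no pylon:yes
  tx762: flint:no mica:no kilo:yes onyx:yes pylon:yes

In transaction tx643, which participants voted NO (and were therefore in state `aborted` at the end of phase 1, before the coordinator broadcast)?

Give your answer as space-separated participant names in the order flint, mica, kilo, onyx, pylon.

Answer: onyx

Derivation:
Txn tx643 phase 1: flint yes -> prepared; mica yes -> prepared; kilo yes -> prepared; onyx no -> aborted; pylon yes -> prepared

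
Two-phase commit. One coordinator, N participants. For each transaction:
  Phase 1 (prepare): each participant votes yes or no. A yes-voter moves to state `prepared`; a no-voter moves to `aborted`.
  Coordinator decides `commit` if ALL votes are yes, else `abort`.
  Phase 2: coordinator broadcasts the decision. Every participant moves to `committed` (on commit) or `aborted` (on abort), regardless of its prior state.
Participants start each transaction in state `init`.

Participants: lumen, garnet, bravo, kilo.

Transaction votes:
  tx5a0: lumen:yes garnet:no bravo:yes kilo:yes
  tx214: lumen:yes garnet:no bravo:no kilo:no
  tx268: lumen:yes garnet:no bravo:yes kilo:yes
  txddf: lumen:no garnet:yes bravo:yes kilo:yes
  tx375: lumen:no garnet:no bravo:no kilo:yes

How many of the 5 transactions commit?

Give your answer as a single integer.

Answer: 0

Derivation:
tx5a0: no from garnet -> abort (commits=0)
tx214: no from garnet, bravo, kilo -> abort (commits=0)
tx268: no from garnet -> abort (commits=0)
txddf: no from lumen -> abort (commits=0)
tx375: no from lumen, garnet, bravo -> abort (commits=0)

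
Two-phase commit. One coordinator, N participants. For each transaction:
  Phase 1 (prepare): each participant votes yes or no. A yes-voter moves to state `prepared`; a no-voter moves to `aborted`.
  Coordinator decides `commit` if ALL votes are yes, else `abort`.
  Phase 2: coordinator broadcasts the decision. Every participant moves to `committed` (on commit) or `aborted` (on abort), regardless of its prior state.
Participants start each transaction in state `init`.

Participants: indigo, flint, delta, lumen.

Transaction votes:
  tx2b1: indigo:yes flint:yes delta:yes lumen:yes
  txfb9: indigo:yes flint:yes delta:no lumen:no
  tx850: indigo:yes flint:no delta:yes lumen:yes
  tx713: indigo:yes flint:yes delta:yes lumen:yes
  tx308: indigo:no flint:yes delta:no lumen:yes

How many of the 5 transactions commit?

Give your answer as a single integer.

tx2b1: all yes -> commit (commits=1)
txfb9: no from delta, lumen -> abort (commits=1)
tx850: no from flint -> abort (commits=1)
tx713: all yes -> commit (commits=2)
tx308: no from indigo, delta -> abort (commits=2)

Answer: 2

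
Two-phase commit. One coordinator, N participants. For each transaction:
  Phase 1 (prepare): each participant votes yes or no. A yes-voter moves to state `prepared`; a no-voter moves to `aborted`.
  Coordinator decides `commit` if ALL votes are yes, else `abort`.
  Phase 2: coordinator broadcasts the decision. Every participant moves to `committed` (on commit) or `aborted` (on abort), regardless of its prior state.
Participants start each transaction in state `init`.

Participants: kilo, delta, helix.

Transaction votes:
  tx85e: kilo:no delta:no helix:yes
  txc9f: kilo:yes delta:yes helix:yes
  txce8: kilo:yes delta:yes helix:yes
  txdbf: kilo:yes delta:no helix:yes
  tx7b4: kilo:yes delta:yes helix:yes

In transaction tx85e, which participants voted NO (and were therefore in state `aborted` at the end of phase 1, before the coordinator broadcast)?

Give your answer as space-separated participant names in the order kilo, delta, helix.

Txn tx85e phase 1: kilo no -> aborted; delta no -> aborted; helix yes -> prepared

Answer: kilo delta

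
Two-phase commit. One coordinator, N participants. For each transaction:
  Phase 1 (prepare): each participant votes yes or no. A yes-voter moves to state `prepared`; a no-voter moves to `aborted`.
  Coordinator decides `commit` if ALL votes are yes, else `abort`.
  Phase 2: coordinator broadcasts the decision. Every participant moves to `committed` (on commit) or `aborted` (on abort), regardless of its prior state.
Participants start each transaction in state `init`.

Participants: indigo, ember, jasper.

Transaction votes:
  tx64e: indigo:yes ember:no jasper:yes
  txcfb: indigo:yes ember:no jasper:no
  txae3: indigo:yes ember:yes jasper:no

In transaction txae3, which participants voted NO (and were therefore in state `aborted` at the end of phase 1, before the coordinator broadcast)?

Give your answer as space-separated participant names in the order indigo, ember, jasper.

Txn txae3 phase 1: indigo yes -> prepared; ember yes -> prepared; jasper no -> aborted

Answer: jasper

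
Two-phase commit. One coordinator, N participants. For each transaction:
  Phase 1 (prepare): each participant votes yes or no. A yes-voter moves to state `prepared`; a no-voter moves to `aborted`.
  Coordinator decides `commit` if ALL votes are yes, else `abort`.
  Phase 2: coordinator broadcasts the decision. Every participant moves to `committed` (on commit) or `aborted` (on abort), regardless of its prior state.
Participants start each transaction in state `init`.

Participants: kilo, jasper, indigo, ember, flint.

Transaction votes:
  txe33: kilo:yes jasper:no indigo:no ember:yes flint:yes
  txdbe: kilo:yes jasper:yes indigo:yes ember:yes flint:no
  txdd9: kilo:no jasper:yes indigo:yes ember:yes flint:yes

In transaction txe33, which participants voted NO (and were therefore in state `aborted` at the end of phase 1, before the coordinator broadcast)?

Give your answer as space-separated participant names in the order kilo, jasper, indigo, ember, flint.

Txn txe33 phase 1: kilo yes -> prepared; jasper no -> aborted; indigo no -> aborted; ember yes -> prepared; flint yes -> prepared

Answer: jasper indigo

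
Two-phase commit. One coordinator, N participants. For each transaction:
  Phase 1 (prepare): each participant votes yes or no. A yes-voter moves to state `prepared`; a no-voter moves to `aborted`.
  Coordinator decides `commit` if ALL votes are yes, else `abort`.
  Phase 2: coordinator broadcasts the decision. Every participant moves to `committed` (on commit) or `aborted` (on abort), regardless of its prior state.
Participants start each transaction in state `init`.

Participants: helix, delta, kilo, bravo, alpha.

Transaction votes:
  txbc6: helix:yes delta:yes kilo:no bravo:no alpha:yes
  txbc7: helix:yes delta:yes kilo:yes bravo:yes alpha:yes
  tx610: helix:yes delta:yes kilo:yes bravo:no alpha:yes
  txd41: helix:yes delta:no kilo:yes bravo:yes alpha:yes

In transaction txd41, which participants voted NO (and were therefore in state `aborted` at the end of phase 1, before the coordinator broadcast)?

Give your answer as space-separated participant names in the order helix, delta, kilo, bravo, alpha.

Answer: delta

Derivation:
Txn txd41 phase 1: helix yes -> prepared; delta no -> aborted; kilo yes -> prepared; bravo yes -> prepared; alpha yes -> prepared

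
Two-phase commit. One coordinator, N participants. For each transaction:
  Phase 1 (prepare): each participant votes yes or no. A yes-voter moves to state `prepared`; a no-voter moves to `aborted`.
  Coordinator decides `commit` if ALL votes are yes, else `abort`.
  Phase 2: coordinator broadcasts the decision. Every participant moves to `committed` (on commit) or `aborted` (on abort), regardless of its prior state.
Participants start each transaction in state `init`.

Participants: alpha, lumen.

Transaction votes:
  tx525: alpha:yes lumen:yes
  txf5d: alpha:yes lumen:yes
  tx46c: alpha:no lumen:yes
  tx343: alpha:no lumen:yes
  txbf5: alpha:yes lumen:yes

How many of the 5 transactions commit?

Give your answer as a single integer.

Answer: 3

Derivation:
tx525: all yes -> commit (commits=1)
txf5d: all yes -> commit (commits=2)
tx46c: no from alpha -> abort (commits=2)
tx343: no from alpha -> abort (commits=2)
txbf5: all yes -> commit (commits=3)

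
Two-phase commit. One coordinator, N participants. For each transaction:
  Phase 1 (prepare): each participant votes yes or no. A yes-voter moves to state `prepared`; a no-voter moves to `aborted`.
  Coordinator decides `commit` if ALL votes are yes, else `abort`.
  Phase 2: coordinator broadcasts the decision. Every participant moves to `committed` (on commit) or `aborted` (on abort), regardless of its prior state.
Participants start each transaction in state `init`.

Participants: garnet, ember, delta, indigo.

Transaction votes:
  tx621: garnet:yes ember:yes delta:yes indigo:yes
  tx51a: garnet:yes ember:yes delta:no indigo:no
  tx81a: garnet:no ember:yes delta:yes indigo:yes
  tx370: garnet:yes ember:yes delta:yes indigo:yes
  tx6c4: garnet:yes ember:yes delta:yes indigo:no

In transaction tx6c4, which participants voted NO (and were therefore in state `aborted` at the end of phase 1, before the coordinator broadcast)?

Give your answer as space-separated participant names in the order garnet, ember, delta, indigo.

Answer: indigo

Derivation:
Txn tx6c4 phase 1: garnet yes -> prepared; ember yes -> prepared; delta yes -> prepared; indigo no -> aborted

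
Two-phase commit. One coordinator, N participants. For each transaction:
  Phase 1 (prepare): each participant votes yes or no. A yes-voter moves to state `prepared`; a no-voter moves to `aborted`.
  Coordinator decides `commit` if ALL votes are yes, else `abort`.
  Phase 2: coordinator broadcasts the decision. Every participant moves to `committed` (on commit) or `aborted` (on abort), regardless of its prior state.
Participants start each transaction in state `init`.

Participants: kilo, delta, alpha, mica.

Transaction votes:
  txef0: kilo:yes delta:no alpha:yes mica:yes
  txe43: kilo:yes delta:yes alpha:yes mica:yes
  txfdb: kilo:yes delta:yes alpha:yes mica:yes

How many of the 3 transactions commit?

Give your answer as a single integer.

Answer: 2

Derivation:
txef0: no from delta -> abort (commits=0)
txe43: all yes -> commit (commits=1)
txfdb: all yes -> commit (commits=2)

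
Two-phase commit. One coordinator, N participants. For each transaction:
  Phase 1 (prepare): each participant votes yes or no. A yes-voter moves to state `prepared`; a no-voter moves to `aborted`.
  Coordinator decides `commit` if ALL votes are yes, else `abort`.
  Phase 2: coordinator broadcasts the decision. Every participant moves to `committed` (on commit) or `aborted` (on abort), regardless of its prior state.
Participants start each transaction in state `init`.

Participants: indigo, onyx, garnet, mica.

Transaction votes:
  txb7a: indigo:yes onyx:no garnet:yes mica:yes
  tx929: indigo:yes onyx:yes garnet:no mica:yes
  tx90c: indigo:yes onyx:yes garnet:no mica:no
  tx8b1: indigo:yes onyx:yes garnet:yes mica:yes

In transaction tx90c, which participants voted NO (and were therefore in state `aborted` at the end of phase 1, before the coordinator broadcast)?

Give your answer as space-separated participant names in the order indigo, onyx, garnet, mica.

Txn tx90c phase 1: indigo yes -> prepared; onyx yes -> prepared; garnet no -> aborted; mica no -> aborted

Answer: garnet mica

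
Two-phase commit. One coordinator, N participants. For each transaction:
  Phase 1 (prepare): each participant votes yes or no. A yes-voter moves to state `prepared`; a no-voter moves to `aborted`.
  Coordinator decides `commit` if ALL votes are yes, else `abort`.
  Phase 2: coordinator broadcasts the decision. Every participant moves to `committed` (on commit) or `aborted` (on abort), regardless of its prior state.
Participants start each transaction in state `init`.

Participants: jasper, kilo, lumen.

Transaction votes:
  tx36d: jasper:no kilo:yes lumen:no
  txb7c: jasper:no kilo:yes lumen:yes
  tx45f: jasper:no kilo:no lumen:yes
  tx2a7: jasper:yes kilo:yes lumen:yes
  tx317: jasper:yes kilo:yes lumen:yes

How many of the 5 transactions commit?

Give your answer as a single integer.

tx36d: no from jasper, lumen -> abort (commits=0)
txb7c: no from jasper -> abort (commits=0)
tx45f: no from jasper, kilo -> abort (commits=0)
tx2a7: all yes -> commit (commits=1)
tx317: all yes -> commit (commits=2)

Answer: 2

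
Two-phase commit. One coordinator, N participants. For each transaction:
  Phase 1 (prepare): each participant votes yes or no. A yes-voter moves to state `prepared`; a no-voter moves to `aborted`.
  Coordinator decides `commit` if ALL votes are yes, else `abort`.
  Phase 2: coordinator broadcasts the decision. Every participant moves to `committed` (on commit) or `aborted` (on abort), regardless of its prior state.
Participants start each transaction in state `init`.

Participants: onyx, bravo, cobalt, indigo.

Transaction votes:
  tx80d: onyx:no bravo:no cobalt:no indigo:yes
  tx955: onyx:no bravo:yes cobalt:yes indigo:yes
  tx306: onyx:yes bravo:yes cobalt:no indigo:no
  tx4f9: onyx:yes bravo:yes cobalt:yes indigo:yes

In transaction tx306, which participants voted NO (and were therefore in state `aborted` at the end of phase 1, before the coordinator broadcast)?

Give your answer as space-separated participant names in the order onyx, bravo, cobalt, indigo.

Answer: cobalt indigo

Derivation:
Txn tx306 phase 1: onyx yes -> prepared; bravo yes -> prepared; cobalt no -> aborted; indigo no -> aborted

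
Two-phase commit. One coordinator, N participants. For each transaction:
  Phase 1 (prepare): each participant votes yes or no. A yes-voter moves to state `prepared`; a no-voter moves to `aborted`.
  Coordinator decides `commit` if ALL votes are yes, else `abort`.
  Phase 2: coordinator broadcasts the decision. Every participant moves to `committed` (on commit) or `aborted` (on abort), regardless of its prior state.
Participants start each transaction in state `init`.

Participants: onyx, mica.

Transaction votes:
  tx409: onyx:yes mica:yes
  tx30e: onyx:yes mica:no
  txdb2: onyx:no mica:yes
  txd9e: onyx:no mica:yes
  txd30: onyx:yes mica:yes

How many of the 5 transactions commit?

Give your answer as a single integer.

tx409: all yes -> commit (commits=1)
tx30e: no from mica -> abort (commits=1)
txdb2: no from onyx -> abort (commits=1)
txd9e: no from onyx -> abort (commits=1)
txd30: all yes -> commit (commits=2)

Answer: 2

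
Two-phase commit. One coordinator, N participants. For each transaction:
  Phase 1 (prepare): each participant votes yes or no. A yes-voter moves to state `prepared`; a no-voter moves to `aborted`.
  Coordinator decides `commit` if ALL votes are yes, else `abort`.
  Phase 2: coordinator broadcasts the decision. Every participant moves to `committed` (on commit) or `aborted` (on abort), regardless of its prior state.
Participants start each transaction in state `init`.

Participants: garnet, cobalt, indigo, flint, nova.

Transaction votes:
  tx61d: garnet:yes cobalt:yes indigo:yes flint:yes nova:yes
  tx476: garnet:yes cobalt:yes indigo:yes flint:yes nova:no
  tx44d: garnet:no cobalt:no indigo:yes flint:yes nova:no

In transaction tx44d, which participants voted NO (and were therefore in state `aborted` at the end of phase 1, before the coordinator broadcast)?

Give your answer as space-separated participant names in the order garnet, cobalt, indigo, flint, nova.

Answer: garnet cobalt nova

Derivation:
Txn tx44d phase 1: garnet no -> aborted; cobalt no -> aborted; indigo yes -> prepared; flint yes -> prepared; nova no -> aborted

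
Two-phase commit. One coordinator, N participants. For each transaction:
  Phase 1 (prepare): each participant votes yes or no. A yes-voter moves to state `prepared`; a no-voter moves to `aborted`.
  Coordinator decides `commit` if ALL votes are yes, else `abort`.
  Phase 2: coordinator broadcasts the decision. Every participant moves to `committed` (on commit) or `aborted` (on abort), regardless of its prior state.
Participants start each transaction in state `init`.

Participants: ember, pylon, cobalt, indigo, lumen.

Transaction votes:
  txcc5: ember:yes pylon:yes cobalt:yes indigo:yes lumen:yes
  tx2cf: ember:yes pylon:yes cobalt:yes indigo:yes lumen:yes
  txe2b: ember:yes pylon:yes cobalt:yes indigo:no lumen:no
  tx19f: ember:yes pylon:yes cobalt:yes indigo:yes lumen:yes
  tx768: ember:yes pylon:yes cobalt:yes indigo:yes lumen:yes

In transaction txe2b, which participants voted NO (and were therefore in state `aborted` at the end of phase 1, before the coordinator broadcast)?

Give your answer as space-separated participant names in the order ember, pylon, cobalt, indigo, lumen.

Txn txe2b phase 1: ember yes -> prepared; pylon yes -> prepared; cobalt yes -> prepared; indigo no -> aborted; lumen no -> aborted

Answer: indigo lumen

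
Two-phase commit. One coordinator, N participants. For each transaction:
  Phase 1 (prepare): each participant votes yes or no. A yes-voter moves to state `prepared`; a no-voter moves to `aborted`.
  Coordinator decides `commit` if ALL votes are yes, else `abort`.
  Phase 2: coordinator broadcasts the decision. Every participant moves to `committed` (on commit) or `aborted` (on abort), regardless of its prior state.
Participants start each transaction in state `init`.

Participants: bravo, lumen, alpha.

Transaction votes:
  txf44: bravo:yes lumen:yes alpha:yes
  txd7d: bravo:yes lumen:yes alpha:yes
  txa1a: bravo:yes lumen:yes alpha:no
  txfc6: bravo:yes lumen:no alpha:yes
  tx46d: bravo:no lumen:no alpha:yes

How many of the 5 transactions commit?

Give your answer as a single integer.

txf44: all yes -> commit (commits=1)
txd7d: all yes -> commit (commits=2)
txa1a: no from alpha -> abort (commits=2)
txfc6: no from lumen -> abort (commits=2)
tx46d: no from bravo, lumen -> abort (commits=2)

Answer: 2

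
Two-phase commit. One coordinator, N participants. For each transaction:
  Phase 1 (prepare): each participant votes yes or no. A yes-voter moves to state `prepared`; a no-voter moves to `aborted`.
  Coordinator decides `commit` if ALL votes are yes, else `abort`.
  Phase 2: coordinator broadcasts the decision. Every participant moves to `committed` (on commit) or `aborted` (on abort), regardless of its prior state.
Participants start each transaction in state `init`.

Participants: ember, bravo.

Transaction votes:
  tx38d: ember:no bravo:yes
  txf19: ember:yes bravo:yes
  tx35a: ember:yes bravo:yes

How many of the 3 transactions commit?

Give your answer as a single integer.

Answer: 2

Derivation:
tx38d: no from ember -> abort (commits=0)
txf19: all yes -> commit (commits=1)
tx35a: all yes -> commit (commits=2)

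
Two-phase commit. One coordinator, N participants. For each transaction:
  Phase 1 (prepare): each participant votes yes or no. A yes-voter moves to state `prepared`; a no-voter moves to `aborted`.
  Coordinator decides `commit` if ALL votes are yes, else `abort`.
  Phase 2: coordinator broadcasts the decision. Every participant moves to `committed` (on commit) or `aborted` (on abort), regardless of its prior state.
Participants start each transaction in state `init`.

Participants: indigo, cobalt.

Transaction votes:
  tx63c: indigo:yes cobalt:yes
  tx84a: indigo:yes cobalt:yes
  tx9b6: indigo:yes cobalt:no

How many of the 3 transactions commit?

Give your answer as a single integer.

tx63c: all yes -> commit (commits=1)
tx84a: all yes -> commit (commits=2)
tx9b6: no from cobalt -> abort (commits=2)

Answer: 2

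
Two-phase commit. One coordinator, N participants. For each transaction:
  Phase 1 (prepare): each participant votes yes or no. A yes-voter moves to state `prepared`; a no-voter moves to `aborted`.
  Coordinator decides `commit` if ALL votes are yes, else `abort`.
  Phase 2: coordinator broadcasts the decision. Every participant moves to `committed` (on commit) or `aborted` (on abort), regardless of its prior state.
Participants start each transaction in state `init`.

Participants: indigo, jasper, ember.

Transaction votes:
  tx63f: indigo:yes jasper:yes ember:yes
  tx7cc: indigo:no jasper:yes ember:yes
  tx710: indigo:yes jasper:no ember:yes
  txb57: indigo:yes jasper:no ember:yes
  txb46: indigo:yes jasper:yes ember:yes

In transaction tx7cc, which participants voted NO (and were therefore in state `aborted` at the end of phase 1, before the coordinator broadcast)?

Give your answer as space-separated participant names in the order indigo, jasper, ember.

Answer: indigo

Derivation:
Txn tx7cc phase 1: indigo no -> aborted; jasper yes -> prepared; ember yes -> prepared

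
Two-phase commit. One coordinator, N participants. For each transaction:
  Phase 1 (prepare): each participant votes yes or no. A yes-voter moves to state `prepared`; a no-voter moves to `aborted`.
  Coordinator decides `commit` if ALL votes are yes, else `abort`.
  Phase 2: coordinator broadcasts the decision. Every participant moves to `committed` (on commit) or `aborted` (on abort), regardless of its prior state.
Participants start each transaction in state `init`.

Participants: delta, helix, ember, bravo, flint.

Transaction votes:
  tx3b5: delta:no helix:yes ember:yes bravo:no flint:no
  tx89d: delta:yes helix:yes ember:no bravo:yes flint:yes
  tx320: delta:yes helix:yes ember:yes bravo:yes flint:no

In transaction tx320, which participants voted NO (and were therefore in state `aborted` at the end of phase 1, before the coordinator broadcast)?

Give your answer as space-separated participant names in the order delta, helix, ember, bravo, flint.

Answer: flint

Derivation:
Txn tx320 phase 1: delta yes -> prepared; helix yes -> prepared; ember yes -> prepared; bravo yes -> prepared; flint no -> aborted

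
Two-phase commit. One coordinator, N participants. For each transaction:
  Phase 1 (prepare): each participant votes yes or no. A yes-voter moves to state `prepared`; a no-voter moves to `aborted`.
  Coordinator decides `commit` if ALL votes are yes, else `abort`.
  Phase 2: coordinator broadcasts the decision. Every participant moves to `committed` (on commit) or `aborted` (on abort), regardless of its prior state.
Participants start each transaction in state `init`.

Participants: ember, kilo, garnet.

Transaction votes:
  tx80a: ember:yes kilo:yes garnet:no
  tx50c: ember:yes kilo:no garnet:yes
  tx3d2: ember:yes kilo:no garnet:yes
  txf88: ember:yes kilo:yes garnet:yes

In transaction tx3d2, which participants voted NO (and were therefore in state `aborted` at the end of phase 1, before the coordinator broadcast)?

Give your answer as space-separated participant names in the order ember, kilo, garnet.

Txn tx3d2 phase 1: ember yes -> prepared; kilo no -> aborted; garnet yes -> prepared

Answer: kilo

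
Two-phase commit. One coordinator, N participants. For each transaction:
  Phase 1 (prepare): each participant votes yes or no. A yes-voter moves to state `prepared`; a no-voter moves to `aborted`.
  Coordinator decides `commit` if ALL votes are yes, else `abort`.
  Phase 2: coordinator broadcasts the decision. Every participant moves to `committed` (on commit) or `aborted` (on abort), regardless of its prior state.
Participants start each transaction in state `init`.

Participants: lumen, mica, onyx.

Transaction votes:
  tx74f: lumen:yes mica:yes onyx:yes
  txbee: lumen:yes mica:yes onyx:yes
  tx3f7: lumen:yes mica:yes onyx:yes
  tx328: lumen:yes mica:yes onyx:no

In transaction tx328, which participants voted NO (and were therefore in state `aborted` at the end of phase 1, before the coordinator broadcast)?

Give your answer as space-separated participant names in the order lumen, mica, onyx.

Answer: onyx

Derivation:
Txn tx328 phase 1: lumen yes -> prepared; mica yes -> prepared; onyx no -> aborted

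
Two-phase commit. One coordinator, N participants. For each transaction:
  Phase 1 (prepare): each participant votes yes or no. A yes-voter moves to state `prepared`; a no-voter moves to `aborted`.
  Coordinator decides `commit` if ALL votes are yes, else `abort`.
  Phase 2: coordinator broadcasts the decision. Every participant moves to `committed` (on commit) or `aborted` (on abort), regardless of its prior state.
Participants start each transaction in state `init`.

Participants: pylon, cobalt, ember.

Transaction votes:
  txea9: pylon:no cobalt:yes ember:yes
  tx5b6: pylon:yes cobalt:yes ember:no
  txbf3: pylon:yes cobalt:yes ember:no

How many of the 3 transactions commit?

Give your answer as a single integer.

txea9: no from pylon -> abort (commits=0)
tx5b6: no from ember -> abort (commits=0)
txbf3: no from ember -> abort (commits=0)

Answer: 0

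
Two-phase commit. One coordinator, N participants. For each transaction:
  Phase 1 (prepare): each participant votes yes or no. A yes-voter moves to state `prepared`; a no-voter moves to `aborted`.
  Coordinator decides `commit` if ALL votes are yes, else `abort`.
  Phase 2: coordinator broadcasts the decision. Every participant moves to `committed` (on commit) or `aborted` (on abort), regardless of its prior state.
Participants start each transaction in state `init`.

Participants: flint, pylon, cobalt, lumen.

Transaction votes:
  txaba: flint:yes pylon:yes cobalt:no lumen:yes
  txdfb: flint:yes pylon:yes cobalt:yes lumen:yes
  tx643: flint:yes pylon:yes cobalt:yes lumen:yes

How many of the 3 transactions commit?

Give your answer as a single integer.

txaba: no from cobalt -> abort (commits=0)
txdfb: all yes -> commit (commits=1)
tx643: all yes -> commit (commits=2)

Answer: 2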